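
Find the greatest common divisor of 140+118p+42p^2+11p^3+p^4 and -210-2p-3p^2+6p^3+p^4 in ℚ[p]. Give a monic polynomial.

70+24p+9p^2+p^3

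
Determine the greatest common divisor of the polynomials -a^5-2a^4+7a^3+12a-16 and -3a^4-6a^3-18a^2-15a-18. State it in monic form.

a^2+a+2

Apply the Euclidean algorithm:
  -a^5-2a^4+7a^3+12a-16 = ((1/3)a)(-3a^4-6a^3-18a^2-15a-18) + (13a^3+5a^2+18a-16)
  -3a^4-6a^3-18a^2-15a-18 = (-(3/13)a-63/169)(13a^3+5a^2+18a-16) + (-(2025/169)a^2-(2025/169)a-4050/169)
  13a^3+5a^2+18a-16 = (-(2197/2025)a+1352/2025)(-(2025/169)a^2-(2025/169)a-4050/169) + (0)
Last nonzero remainder: -(2025/169)a^2-(2025/169)a-4050/169. Dividing through by -2025/169 gives the monic gcd a^2+a+2.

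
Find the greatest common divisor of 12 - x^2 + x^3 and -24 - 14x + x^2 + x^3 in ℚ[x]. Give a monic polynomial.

2 + x

Apply the Euclidean algorithm:
  x^3 - x^2 + 12 = (x^3 + x^2 - 14x - 24) + (-2x^2 + 14x + 36)
  x^3 + x^2 - 14x - 24 = (-(1/2)x - 4)(-2x^2 + 14x + 36) + (60x + 120)
  -2x^2 + 14x + 36 = (-(1/30)x + 3/10)(60x + 120) + (0)
Last nonzero remainder: 60x + 120. Dividing through by 60 gives the monic gcd x + 2.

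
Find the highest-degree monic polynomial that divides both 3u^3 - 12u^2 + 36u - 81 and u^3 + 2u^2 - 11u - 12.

Apply the Euclidean algorithm:
  3u^3 - 12u^2 + 36u - 81 = (3)(u^3 + 2u^2 - 11u - 12) + (-18u^2 + 69u - 45)
  u^3 + 2u^2 - 11u - 12 = (-(1/18)u - 35/108)(-18u^2 + 69u - 45) + ((319/36)u - 319/12)
  -18u^2 + 69u - 45 = (-(648/319)u + 540/319)((319/36)u - 319/12) + (0)
Last nonzero remainder: (319/36)u - 319/12. Dividing through by 319/36 gives the monic gcd u - 3.

u - 3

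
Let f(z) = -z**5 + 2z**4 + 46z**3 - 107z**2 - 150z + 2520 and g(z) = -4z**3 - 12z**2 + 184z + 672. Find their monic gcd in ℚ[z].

By polynomial division,
  -z**5 + 2z**4 + 46z**3 - 107z**2 - 150z + 2520 = ((1/4)z**2 - (5/4)z + 15/4)(-4z**3 - 12z**2 + 184z + 672) + (0)
Last nonzero remainder: -4z**3 - 12z**2 + 184z + 672. Dividing through by -4 gives the monic gcd z**3 + 3z**2 - 46z - 168.

z**3 + 3z**2 - 46z - 168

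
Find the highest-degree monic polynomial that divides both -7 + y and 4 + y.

Euclidean algorithm in ℚ[y]:
  y - 7 = (y + 4) + (-11)
  y + 4 = (-(1/11)y - 4/11)(-11) + (0)
The last nonzero remainder is the constant -11, so the polynomials are coprime and gcd = 1.

1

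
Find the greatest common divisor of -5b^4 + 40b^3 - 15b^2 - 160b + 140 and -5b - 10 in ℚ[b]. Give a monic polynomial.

b + 2

By polynomial division,
  -5b^4 + 40b^3 - 15b^2 - 160b + 140 = (b^3 - 10b^2 + 23b - 14)(-5b - 10) + (0)
Last nonzero remainder: -5b - 10. Dividing through by -5 gives the monic gcd b + 2.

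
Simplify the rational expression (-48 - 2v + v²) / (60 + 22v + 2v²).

(-8 + v)/(10 + 2v)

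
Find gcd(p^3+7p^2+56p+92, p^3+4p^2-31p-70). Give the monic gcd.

p+2

By polynomial division,
  p^3+7p^2+56p+92 = (p^3+4p^2-31p-70) + (3p^2+87p+162)
  p^3+4p^2-31p-70 = ((1/3)p-25/3)(3p^2+87p+162) + (640p+1280)
  3p^2+87p+162 = ((3/640)p+81/640)(640p+1280) + (0)
Last nonzero remainder: 640p+1280. Dividing through by 640 gives the monic gcd p+2.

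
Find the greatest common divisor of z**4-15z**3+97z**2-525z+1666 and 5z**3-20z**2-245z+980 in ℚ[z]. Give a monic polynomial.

By polynomial division,
  z**4-15z**3+97z**2-525z+1666 = ((1/5)z-11/5)(5z**3-20z**2-245z+980) + (102z**2-1260z+3822)
  5z**3-20z**2-245z+980 = ((5/102)z+355/867)(102z**2-1260z+3822) + ((24150/289)z-169050/289)
  102z**2-1260z+3822 = ((4913/4025)z-3757/575)((24150/289)z-169050/289) + (0)
Last nonzero remainder: (24150/289)z-169050/289. Dividing through by 24150/289 gives the monic gcd z-7.

z-7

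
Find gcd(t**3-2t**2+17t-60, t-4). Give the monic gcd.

Euclidean algorithm in ℚ[t]:
  t**3-2t**2+17t-60 = (t**2+2t+25)(t-4) + (40)
  t-4 = ((1/40)t-1/10)(40) + (0)
The last nonzero remainder is the constant 40, so the polynomials are coprime and gcd = 1.

1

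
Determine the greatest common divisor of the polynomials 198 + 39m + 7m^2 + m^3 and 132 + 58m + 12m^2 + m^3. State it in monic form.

6 + m

Apply the Euclidean algorithm:
  m^3 + 7m^2 + 39m + 198 = (m^3 + 12m^2 + 58m + 132) + (-5m^2 - 19m + 66)
  m^3 + 12m^2 + 58m + 132 = (-(1/5)m - 41/25)(-5m^2 - 19m + 66) + ((1001/25)m + 6006/25)
  -5m^2 - 19m + 66 = (-(125/1001)m + 25/91)((1001/25)m + 6006/25) + (0)
Last nonzero remainder: (1001/25)m + 6006/25. Dividing through by 1001/25 gives the monic gcd m + 6.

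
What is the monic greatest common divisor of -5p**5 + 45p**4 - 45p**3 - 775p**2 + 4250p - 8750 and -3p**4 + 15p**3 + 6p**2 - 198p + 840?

p**3 - 9p**2 + 34p - 70

Euclidean algorithm in ℚ[p]:
  -5p**5 + 45p**4 - 45p**3 - 775p**2 + 4250p - 8750 = ((5/3)p - 20/3)(-3p**4 + 15p**3 + 6p**2 - 198p + 840) + (45p**3 - 405p**2 + 1530p - 3150)
  -3p**4 + 15p**3 + 6p**2 - 198p + 840 = (-(1/15)p - 4/15)(45p**3 - 405p**2 + 1530p - 3150) + (0)
Last nonzero remainder: 45p**3 - 405p**2 + 1530p - 3150. Dividing through by 45 gives the monic gcd p**3 - 9p**2 + 34p - 70.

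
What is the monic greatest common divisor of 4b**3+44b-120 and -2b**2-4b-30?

By polynomial division,
  4b**3+44b-120 = (-2b+4)(-2b**2-4b-30) + (0)
Last nonzero remainder: -2b**2-4b-30. Dividing through by -2 gives the monic gcd b**2+2b+15.

b**2+2b+15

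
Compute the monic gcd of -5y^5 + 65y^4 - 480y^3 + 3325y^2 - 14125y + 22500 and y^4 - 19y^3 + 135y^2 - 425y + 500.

By polynomial division,
  -5y^5 + 65y^4 - 480y^3 + 3325y^2 - 14125y + 22500 = (-5y - 30)(y^4 - 19y^3 + 135y^2 - 425y + 500) + (-375y^3 + 5250y^2 - 24375y + 37500)
  y^4 - 19y^3 + 135y^2 - 425y + 500 = (-(1/375)y + 1/75)(-375y^3 + 5250y^2 - 24375y + 37500) + (0)
Last nonzero remainder: -375y^3 + 5250y^2 - 24375y + 37500. Dividing through by -375 gives the monic gcd y^3 - 14y^2 + 65y - 100.

y^3 - 14y^2 + 65y - 100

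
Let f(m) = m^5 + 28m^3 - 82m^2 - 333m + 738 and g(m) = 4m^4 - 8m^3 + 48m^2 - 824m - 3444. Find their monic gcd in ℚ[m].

m^3 + 5m^2 + 47m + 123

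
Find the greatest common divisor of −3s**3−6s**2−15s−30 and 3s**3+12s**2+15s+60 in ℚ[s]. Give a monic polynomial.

Apply the Euclidean algorithm:
  −3s**3−6s**2−15s−30 = (−1)(3s**3+12s**2+15s+60) + (6s**2+30)
  3s**3+12s**2+15s+60 = ((1/2)s+2)(6s**2+30) + (0)
Last nonzero remainder: 6s**2+30. Dividing through by 6 gives the monic gcd s**2+5.

s**2+5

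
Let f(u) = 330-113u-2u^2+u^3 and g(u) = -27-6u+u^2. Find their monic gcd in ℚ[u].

1

Apply the Euclidean algorithm:
  u^3-2u^2-113u+330 = (u+4)(u^2-6u-27) + (-62u+438)
  u^2-6u-27 = (-(1/62)u-33/1922)(-62u+438) + (-18720/961)
  -62u+438 = ((29791/9360)u-70153/3120)(-18720/961) + (0)
The last nonzero remainder is the constant -18720/961, so the polynomials are coprime and gcd = 1.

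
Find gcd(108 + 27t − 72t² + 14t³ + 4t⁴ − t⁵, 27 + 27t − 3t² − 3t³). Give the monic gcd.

By polynomial division,
  −t⁵ + 4t⁴ + 14t³ − 72t² + 27t + 108 = ((1/3)t² − (5/3)t)(−3t³ − 3t² + 27t + 27) + (−36t² + 72t + 108)
  −3t³ − 3t² + 27t + 27 = ((1/12)t + 1/4)(−36t² + 72t + 108) + (0)
Last nonzero remainder: −36t² + 72t + 108. Dividing through by −36 gives the monic gcd t² − 2t − 3.

−3 − 2t + t²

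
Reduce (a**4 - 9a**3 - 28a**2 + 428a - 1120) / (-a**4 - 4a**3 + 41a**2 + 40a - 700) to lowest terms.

(-a + 8)/(a + 5)

By polynomial division,
  a**4 - 9a**3 - 28a**2 + 428a - 1120 = (-1)(-a**4 - 4a**3 + 41a**2 + 40a - 700) + (-13a**3 + 13a**2 + 468a - 1820)
  -a**4 - 4a**3 + 41a**2 + 40a - 700 = ((1/13)a + 5/13)(-13a**3 + 13a**2 + 468a - 1820) + (0)
Last nonzero remainder: -13a**3 + 13a**2 + 468a - 1820. Dividing through by -13 gives the monic gcd a**3 - a**2 - 36a + 140.
Cancel a**3 - a**2 - 36a + 140 from numerator and denominator to get the reduced form.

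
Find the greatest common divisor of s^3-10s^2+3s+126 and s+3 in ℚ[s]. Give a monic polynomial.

By polynomial division,
  s^3-10s^2+3s+126 = (s^2-13s+42)(s+3) + (0)
The last nonzero remainder s+3 is already monic.

s+3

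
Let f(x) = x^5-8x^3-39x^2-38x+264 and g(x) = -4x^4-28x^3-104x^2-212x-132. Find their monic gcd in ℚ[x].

x^3+6x^2+20x+33

Repeated division with remainder:
  x^5-8x^3-39x^2-38x+264 = (-(1/4)x+7/4)(-4x^4-28x^3-104x^2-212x-132) + (15x^3+90x^2+300x+495)
  -4x^4-28x^3-104x^2-212x-132 = (-(4/15)x-4/15)(15x^3+90x^2+300x+495) + (0)
Last nonzero remainder: 15x^3+90x^2+300x+495. Dividing through by 15 gives the monic gcd x^3+6x^2+20x+33.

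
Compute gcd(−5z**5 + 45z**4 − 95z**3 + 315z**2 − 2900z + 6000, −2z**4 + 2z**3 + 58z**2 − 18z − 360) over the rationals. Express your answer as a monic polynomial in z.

By polynomial division,
  −5z**5 + 45z**4 − 95z**3 + 315z**2 − 2900z + 6000 = ((5/2)z − 20)(−2z**4 + 2z**3 + 58z**2 − 18z − 360) + (−200z**3 + 1520z**2 − 2360z − 1200)
  −2z**4 + 2z**3 + 58z**2 − 18z − 360 = ((1/100)z + 33/500)(−200z**3 + 1520z**2 − 2360z − 1200) + (−(468/25)z**2 + (3744/25)z − 1404/5)
  −200z**3 + 1520z**2 − 2360z − 1200 = ((1250/117)z + 500/117)(−(468/25)z**2 + (3744/25)z − 1404/5) + (0)
Last nonzero remainder: −(468/25)z**2 + (3744/25)z − 1404/5. Dividing through by −468/25 gives the monic gcd z**2 − 8z + 15.

z**2 − 8z + 15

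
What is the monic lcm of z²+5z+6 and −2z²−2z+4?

z³+4z²+z−6

By polynomial division,
  z²+5z+6 = (−1/2)(−2z²−2z+4) + (4z+8)
  −2z²−2z+4 = (−(1/2)z+1/2)(4z+8) + (0)
Last nonzero remainder: 4z+8. Dividing through by 4 gives the monic gcd z+2.
Then lcm(f, g) = f·g / gcd(f, g); expanding and making the result monic gives the answer.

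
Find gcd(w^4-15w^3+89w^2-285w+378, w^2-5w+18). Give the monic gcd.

w^2-5w+18

Apply the Euclidean algorithm:
  w^4-15w^3+89w^2-285w+378 = (w^2-10w+21)(w^2-5w+18) + (0)
The last nonzero remainder w^2-5w+18 is already monic.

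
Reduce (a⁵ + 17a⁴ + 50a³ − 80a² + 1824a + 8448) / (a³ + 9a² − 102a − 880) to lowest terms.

(a³ − 2a² + 96)/(a − 10)

Repeated division with remainder:
  a⁵ + 17a⁴ + 50a³ − 80a² + 1824a + 8448 = (a² + 8a + 80)(a³ + 9a² − 102a − 880) + (896a² + 17024a + 78848)
  a³ + 9a² − 102a − 880 = ((1/896)a − 5/448)(896a² + 17024a + 78848) + (0)
Last nonzero remainder: 896a² + 17024a + 78848. Dividing through by 896 gives the monic gcd a² + 19a + 88.
Cancel a² + 19a + 88 from numerator and denominator to get the reduced form.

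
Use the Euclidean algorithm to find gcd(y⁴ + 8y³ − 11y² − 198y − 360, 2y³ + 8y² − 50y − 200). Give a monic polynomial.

y² − y − 20

By polynomial division,
  y⁴ + 8y³ − 11y² − 198y − 360 = ((1/2)y + 2)(2y³ + 8y² − 50y − 200) + (−2y² + 2y + 40)
  2y³ + 8y² − 50y − 200 = (−y − 5)(−2y² + 2y + 40) + (0)
Last nonzero remainder: −2y² + 2y + 40. Dividing through by −2 gives the monic gcd y² − y − 20.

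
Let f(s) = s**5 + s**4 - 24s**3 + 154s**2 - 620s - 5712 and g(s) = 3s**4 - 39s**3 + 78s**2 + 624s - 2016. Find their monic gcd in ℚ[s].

s**2 - 2s - 24

By polynomial division,
  s**5 + s**4 - 24s**3 + 154s**2 - 620s - 5712 = ((1/3)s + 14/3)(3s**4 - 39s**3 + 78s**2 + 624s - 2016) + (132s**3 - 418s**2 - 2860s + 3696)
  3s**4 - 39s**3 + 78s**2 + 624s - 2016 = ((1/44)s - 59/264)(132s**3 - 418s**2 - 2860s + 3696) + ((595/12)s**2 - (595/6)s - 1190)
  132s**3 - 418s**2 - 2860s + 3696 = ((1584/595)s - 264/85)((595/12)s**2 - (595/6)s - 1190) + (0)
Last nonzero remainder: (595/12)s**2 - (595/6)s - 1190. Dividing through by 595/12 gives the monic gcd s**2 - 2s - 24.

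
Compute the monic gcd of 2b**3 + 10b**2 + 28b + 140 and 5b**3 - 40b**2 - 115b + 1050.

b + 5

Euclidean algorithm in ℚ[b]:
  2b**3 + 10b**2 + 28b + 140 = (2/5)(5b**3 - 40b**2 - 115b + 1050) + (26b**2 + 74b - 280)
  5b**3 - 40b**2 - 115b + 1050 = ((5/26)b - 705/338)(26b**2 + 74b - 280) + ((15750/169)b + 78750/169)
  26b**2 + 74b - 280 = ((2197/7875)b - 676/1125)((15750/169)b + 78750/169) + (0)
Last nonzero remainder: (15750/169)b + 78750/169. Dividing through by 15750/169 gives the monic gcd b + 5.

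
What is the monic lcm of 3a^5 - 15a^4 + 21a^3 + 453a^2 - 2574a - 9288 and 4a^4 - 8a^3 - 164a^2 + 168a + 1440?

Apply the Euclidean algorithm:
  3a^5 - 15a^4 + 21a^3 + 453a^2 - 2574a - 9288 = ((3/4)a - 9/4)(4a^4 - 8a^3 - 164a^2 + 168a + 1440) + (126a^3 - 42a^2 - 3276a - 6048)
  4a^4 - 8a^3 - 164a^2 + 168a + 1440 = ((2/63)a - 10/189)(126a^3 - 42a^2 - 3276a - 6048) + (-(560/9)a^2 + (560/3)a + 1120)
  126a^3 - 42a^2 - 3276a - 6048 = (-(81/40)a - 27/5)(-(560/9)a^2 + (560/3)a + 1120) + (0)
Last nonzero remainder: -(560/9)a^2 + (560/3)a + 1120. Dividing through by -560/9 gives the monic gcd a^2 - 3a - 18.
Then lcm(f, g) = f·g / gcd(f, g); expanding and making the result monic gives the answer.

a^7 - 4a^6 - 18a^5 + 258a^4 - 847a^3 - 6974a^2 + 14064a + 61920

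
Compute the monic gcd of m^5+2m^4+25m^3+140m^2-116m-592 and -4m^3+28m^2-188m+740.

m^2-2m+37

Apply the Euclidean algorithm:
  m^5+2m^4+25m^3+140m^2-116m-592 = (-(1/4)m^2-(9/4)m-41/4)(-4m^3+28m^2-188m+740) + (189m^2-378m+6993)
  -4m^3+28m^2-188m+740 = (-(4/189)m+20/189)(189m^2-378m+6993) + (0)
Last nonzero remainder: 189m^2-378m+6993. Dividing through by 189 gives the monic gcd m^2-2m+37.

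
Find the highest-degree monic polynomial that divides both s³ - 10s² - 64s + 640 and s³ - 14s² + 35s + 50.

s - 10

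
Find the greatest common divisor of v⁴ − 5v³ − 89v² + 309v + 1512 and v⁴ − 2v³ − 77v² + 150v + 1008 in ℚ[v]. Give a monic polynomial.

Euclidean algorithm in ℚ[v]:
  v⁴ − 5v³ − 89v² + 309v + 1512 = (v⁴ − 2v³ − 77v² + 150v + 1008) + (−3v³ − 12v² + 159v + 504)
  v⁴ − 2v³ − 77v² + 150v + 1008 = (−(1/3)v + 2)(−3v³ − 12v² + 159v + 504) + (0)
Last nonzero remainder: −3v³ − 12v² + 159v + 504. Dividing through by −3 gives the monic gcd v³ + 4v² − 53v − 168.

v³ + 4v² − 53v − 168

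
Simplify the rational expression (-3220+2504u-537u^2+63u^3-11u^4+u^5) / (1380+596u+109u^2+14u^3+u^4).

(-70+59u-14u^2+u^3)/(30+11u+u^2)

Apply the Euclidean algorithm:
  u^5-11u^4+63u^3-537u^2+2504u-3220 = (u-25)(u^4+14u^3+109u^2+596u+1380) + (304u^3+1592u^2+16024u+31280)
  u^4+14u^3+109u^2+596u+1380 = ((1/304)u+333/11552)(304u^3+1592u^2+16024u+31280) + ((15015/1444)u^2+(45045/1444)u+345345/722)
  304u^3+1592u^2+16024u+31280 = ((438976/15015)u+196384/3003)((15015/1444)u^2+(45045/1444)u+345345/722) + (0)
Last nonzero remainder: (15015/1444)u^2+(45045/1444)u+345345/722. Dividing through by 15015/1444 gives the monic gcd u^2+3u+46.
Cancel u^2+3u+46 from numerator and denominator to get the reduced form.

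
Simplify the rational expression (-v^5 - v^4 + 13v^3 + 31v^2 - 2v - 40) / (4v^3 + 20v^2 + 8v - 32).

(-v^3 + 11v + 20)/(4v + 16)

Repeated division with remainder:
  -v^5 - v^4 + 13v^3 + 31v^2 - 2v - 40 = (-(1/4)v^2 + v - 5/4)(4v^3 + 20v^2 + 8v - 32) + (40v^2 + 40v - 80)
  4v^3 + 20v^2 + 8v - 32 = ((1/10)v + 2/5)(40v^2 + 40v - 80) + (0)
Last nonzero remainder: 40v^2 + 40v - 80. Dividing through by 40 gives the monic gcd v^2 + v - 2.
Cancel v^2 + v - 2 from numerator and denominator to get the reduced form.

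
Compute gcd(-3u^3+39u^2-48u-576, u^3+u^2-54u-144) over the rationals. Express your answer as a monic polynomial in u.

u^2-5u-24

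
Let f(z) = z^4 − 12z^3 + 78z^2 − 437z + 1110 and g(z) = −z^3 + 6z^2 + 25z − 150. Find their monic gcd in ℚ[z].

z^2 − 11z + 30

Euclidean algorithm in ℚ[z]:
  z^4 − 12z^3 + 78z^2 − 437z + 1110 = (−z + 6)(−z^3 + 6z^2 + 25z − 150) + (67z^2 − 737z + 2010)
  −z^3 + 6z^2 + 25z − 150 = (−(1/67)z − 5/67)(67z^2 − 737z + 2010) + (0)
Last nonzero remainder: 67z^2 − 737z + 2010. Dividing through by 67 gives the monic gcd z^2 − 11z + 30.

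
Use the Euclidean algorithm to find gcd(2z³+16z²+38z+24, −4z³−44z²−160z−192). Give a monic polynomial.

z²+7z+12

Apply the Euclidean algorithm:
  2z³+16z²+38z+24 = (−1/2)(−4z³−44z²−160z−192) + (−6z²−42z−72)
  −4z³−44z²−160z−192 = ((2/3)z+8/3)(−6z²−42z−72) + (0)
Last nonzero remainder: −6z²−42z−72. Dividing through by −6 gives the monic gcd z²+7z+12.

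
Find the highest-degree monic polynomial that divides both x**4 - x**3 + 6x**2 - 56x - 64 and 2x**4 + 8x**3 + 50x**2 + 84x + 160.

Euclidean algorithm in ℚ[x]:
  x**4 - x**3 + 6x**2 - 56x - 64 = (1/2)(2x**4 + 8x**3 + 50x**2 + 84x + 160) + (-5x**3 - 19x**2 - 98x - 144)
  2x**4 + 8x**3 + 50x**2 + 84x + 160 = (-(2/5)x - 2/25)(-5x**3 - 19x**2 - 98x - 144) + ((232/25)x**2 + (464/25)x + 3712/25)
  -5x**3 - 19x**2 - 98x - 144 = (-(125/232)x - 225/232)((232/25)x**2 + (464/25)x + 3712/25) + (0)
Last nonzero remainder: (232/25)x**2 + (464/25)x + 3712/25. Dividing through by 232/25 gives the monic gcd x**2 + 2x + 16.

x**2 + 2x + 16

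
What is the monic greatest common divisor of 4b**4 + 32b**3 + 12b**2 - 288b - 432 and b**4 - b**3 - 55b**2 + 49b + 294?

b**2 - b - 6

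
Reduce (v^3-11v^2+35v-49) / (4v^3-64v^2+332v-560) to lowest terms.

(v^2-4v+7)/(4v^2-36v+80)

Repeated division with remainder:
  v^3-11v^2+35v-49 = (1/4)(4v^3-64v^2+332v-560) + (5v^2-48v+91)
  4v^3-64v^2+332v-560 = ((4/5)v-128/25)(5v^2-48v+91) + ((336/25)v-2352/25)
  5v^2-48v+91 = ((125/336)v-325/336)((336/25)v-2352/25) + (0)
Last nonzero remainder: (336/25)v-2352/25. Dividing through by 336/25 gives the monic gcd v-7.
Cancel v-7 from numerator and denominator to get the reduced form.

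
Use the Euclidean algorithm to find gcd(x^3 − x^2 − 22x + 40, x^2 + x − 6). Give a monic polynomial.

Euclidean algorithm in ℚ[x]:
  x^3 − x^2 − 22x + 40 = (x − 2)(x^2 + x − 6) + (−14x + 28)
  x^2 + x − 6 = (−(1/14)x − 3/14)(−14x + 28) + (0)
Last nonzero remainder: −14x + 28. Dividing through by −14 gives the monic gcd x − 2.

x − 2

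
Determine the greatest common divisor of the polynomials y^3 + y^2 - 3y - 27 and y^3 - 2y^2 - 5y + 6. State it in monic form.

y - 3

Apply the Euclidean algorithm:
  y^3 + y^2 - 3y - 27 = (y^3 - 2y^2 - 5y + 6) + (3y^2 + 2y - 33)
  y^3 - 2y^2 - 5y + 6 = ((1/3)y - 8/9)(3y^2 + 2y - 33) + ((70/9)y - 70/3)
  3y^2 + 2y - 33 = ((27/70)y + 99/70)((70/9)y - 70/3) + (0)
Last nonzero remainder: (70/9)y - 70/3. Dividing through by 70/9 gives the monic gcd y - 3.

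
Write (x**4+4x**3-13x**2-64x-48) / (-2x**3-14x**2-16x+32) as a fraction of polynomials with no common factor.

By polynomial division,
  x**4+4x**3-13x**2-64x-48 = (-(1/2)x+3/2)(-2x**3-14x**2-16x+32) + (-24x-96)
  -2x**3-14x**2-16x+32 = ((1/12)x**2+(1/4)x-1/3)(-24x-96) + (0)
Last nonzero remainder: -24x-96. Dividing through by -24 gives the monic gcd x+4.
Cancel x+4 from numerator and denominator to get the reduced form.

(-x**3+13x+12)/(2x**2+6x-8)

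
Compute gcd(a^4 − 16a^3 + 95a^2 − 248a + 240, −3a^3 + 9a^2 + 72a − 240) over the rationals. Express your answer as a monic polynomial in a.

a^2 − 8a + 16

Apply the Euclidean algorithm:
  a^4 − 16a^3 + 95a^2 − 248a + 240 = (−(1/3)a + 13/3)(−3a^3 + 9a^2 + 72a − 240) + (80a^2 − 640a + 1280)
  −3a^3 + 9a^2 + 72a − 240 = (−(3/80)a − 3/16)(80a^2 − 640a + 1280) + (0)
Last nonzero remainder: 80a^2 − 640a + 1280. Dividing through by 80 gives the monic gcd a^2 − 8a + 16.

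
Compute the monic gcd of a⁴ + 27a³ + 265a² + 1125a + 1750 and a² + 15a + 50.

a² + 15a + 50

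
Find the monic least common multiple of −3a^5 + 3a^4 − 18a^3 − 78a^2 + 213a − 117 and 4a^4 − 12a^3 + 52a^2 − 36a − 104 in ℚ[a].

a^7 − 2a^6 + 5a^5 + 22a^4 − 109a^3 + 58a^2 + 103a − 78

By polynomial division,
  −3a^5 + 3a^4 − 18a^3 − 78a^2 + 213a − 117 = (−(3/4)a − 3/2)(4a^4 − 12a^3 + 52a^2 − 36a − 104) + (3a^3 − 27a^2 + 81a − 273)
  4a^4 − 12a^3 + 52a^2 − 36a − 104 = ((4/3)a + 8)(3a^3 − 27a^2 + 81a − 273) + (160a^2 − 320a + 2080)
  3a^3 − 27a^2 + 81a − 273 = ((3/160)a − 21/160)(160a^2 − 320a + 2080) + (0)
Last nonzero remainder: 160a^2 − 320a + 2080. Dividing through by 160 gives the monic gcd a^2 − 2a + 13.
Then lcm(f, g) = f·g / gcd(f, g); expanding and making the result monic gives the answer.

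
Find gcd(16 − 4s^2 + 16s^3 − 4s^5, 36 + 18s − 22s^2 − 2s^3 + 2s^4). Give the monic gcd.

Apply the Euclidean algorithm:
  −4s^5 + 16s^3 − 4s^2 + 16 = (−2s − 2)(2s^4 − 2s^3 − 22s^2 + 18s + 36) + (−32s^3 − 12s^2 + 108s + 88)
  2s^4 − 2s^3 − 22s^2 + 18s + 36 = (−(1/16)s + 11/128)(−32s^3 − 12s^2 + 108s + 88) + (−(455/32)s^2 + (455/32)s + 455/16)
  −32s^3 − 12s^2 + 108s + 88 = ((1024/455)s + 1408/455)(−(455/32)s^2 + (455/32)s + 455/16) + (0)
Last nonzero remainder: −(455/32)s^2 + (455/32)s + 455/16. Dividing through by −455/32 gives the monic gcd s^2 − s − 2.

−2 − s + s^2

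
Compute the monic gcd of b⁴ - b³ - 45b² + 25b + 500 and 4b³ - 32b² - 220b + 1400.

b - 5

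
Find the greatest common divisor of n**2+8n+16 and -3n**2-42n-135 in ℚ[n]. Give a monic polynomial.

1

Euclidean algorithm in ℚ[n]:
  n**2+8n+16 = (-1/3)(-3n**2-42n-135) + (-6n-29)
  -3n**2-42n-135 = ((1/2)n+55/12)(-6n-29) + (-25/12)
  -6n-29 = ((72/25)n+348/25)(-25/12) + (0)
The last nonzero remainder is the constant -25/12, so the polynomials are coprime and gcd = 1.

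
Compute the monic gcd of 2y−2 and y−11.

1

Euclidean algorithm in ℚ[y]:
  2y−2 = (2)(y−11) + (20)
  y−11 = ((1/20)y−11/20)(20) + (0)
The last nonzero remainder is the constant 20, so the polynomials are coprime and gcd = 1.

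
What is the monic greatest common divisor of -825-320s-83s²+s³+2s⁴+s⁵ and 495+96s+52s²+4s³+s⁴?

15+2s+s²

Euclidean algorithm in ℚ[s]:
  s⁵+2s⁴+s³-83s²-320s-825 = (s-2)(s⁴+4s³+52s²+96s+495) + (-43s³-75s²-623s+165)
  s⁴+4s³+52s²+96s+495 = (-(1/43)s-97/1849)(-43s³-75s²-623s+165) + ((62084/1849)s²+(124168/1849)s+931260/1849)
  -43s³-75s²-623s+165 = (-(79507/62084)s+1849/5644)((62084/1849)s²+(124168/1849)s+931260/1849) + (0)
Last nonzero remainder: (62084/1849)s²+(124168/1849)s+931260/1849. Dividing through by 62084/1849 gives the monic gcd s²+2s+15.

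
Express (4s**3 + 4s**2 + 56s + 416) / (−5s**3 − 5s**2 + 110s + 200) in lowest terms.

(−4s**2 + 12s − 104)/(5s**2 − 15s − 50)

By polynomial division,
  4s**3 + 4s**2 + 56s + 416 = (−4/5)(−5s**3 − 5s**2 + 110s + 200) + (144s + 576)
  −5s**3 − 5s**2 + 110s + 200 = (−(5/144)s**2 + (5/48)s + 25/72)(144s + 576) + (0)
Last nonzero remainder: 144s + 576. Dividing through by 144 gives the monic gcd s + 4.
Cancel s + 4 from numerator and denominator to get the reduced form.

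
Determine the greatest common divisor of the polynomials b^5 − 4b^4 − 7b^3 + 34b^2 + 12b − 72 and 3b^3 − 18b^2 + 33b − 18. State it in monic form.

Euclidean algorithm in ℚ[b]:
  b^5 − 4b^4 − 7b^3 + 34b^2 + 12b − 72 = ((1/3)b^2 + (2/3)b − 2)(3b^3 − 18b^2 + 33b − 18) + (−18b^2 + 90b − 108)
  3b^3 − 18b^2 + 33b − 18 = (−(1/6)b + 1/6)(−18b^2 + 90b − 108) + (0)
Last nonzero remainder: −18b^2 + 90b − 108. Dividing through by −18 gives the monic gcd b^2 − 5b + 6.

b^2 − 5b + 6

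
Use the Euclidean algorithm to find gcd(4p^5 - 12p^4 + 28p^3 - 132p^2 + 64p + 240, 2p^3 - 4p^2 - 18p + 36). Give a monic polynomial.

Euclidean algorithm in ℚ[p]:
  4p^5 - 12p^4 + 28p^3 - 132p^2 + 64p + 240 = (2p^2 - 2p + 28)(2p^3 - 4p^2 - 18p + 36) + (-128p^2 + 640p - 768)
  2p^3 - 4p^2 - 18p + 36 = (-(1/64)p - 3/64)(-128p^2 + 640p - 768) + (0)
Last nonzero remainder: -128p^2 + 640p - 768. Dividing through by -128 gives the monic gcd p^2 - 5p + 6.

p^2 - 5p + 6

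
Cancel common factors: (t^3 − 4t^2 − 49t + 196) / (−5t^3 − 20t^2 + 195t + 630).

(−t^2 + 11t − 28)/(5t^2 − 15t − 90)

Apply the Euclidean algorithm:
  t^3 − 4t^2 − 49t + 196 = (−1/5)(−5t^3 − 20t^2 + 195t + 630) + (−8t^2 − 10t + 322)
  −5t^3 − 20t^2 + 195t + 630 = ((5/8)t + 55/32)(−8t^2 − 10t + 322) + ((175/16)t + 1225/16)
  −8t^2 − 10t + 322 = (−(128/175)t + 736/175)((175/16)t + 1225/16) + (0)
Last nonzero remainder: (175/16)t + 1225/16. Dividing through by 175/16 gives the monic gcd t + 7.
Cancel t + 7 from numerator and denominator to get the reduced form.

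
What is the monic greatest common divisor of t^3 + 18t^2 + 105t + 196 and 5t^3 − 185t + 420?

Repeated division with remainder:
  t^3 + 18t^2 + 105t + 196 = (1/5)(5t^3 − 185t + 420) + (18t^2 + 142t + 112)
  5t^3 − 185t + 420 = ((5/18)t − 355/162)(18t^2 + 142t + 112) + ((7700/81)t + 53900/81)
  18t^2 + 142t + 112 = ((729/3850)t + 324/1925)((7700/81)t + 53900/81) + (0)
Last nonzero remainder: (7700/81)t + 53900/81. Dividing through by 7700/81 gives the monic gcd t + 7.

t + 7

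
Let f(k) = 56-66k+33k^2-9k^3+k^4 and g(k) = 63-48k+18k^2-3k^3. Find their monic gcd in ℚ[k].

Repeated division with remainder:
  k^4-9k^3+33k^2-66k+56 = (-(1/3)k+1)(-3k^3+18k^2-48k+63) + (-k^2+3k-7)
  -3k^3+18k^2-48k+63 = (3k-9)(-k^2+3k-7) + (0)
Last nonzero remainder: -k^2+3k-7. Dividing through by -1 gives the monic gcd k^2-3k+7.

7-3k+k^2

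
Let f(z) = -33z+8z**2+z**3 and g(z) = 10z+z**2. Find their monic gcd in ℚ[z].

z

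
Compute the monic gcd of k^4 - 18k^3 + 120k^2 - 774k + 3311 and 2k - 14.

By polynomial division,
  k^4 - 18k^3 + 120k^2 - 774k + 3311 = ((1/2)k^3 - (11/2)k^2 + (43/2)k - 473/2)(2k - 14) + (0)
Last nonzero remainder: 2k - 14. Dividing through by 2 gives the monic gcd k - 7.

k - 7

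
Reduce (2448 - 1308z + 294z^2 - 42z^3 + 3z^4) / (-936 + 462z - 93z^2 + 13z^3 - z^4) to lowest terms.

(-102 + 12z - 3z^2)/(39 - 3z + z^2)

Euclidean algorithm in ℚ[z]:
  3z^4 - 42z^3 + 294z^2 - 1308z + 2448 = (-3)(-z^4 + 13z^3 - 93z^2 + 462z - 936) + (-3z^3 + 15z^2 + 78z - 360)
  -z^4 + 13z^3 - 93z^2 + 462z - 936 = ((1/3)z - 8/3)(-3z^3 + 15z^2 + 78z - 360) + (-79z^2 + 790z - 1896)
  -3z^3 + 15z^2 + 78z - 360 = ((3/79)z + 15/79)(-79z^2 + 790z - 1896) + (0)
Last nonzero remainder: -79z^2 + 790z - 1896. Dividing through by -79 gives the monic gcd z^2 - 10z + 24.
Cancel z^2 - 10z + 24 from numerator and denominator to get the reduced form.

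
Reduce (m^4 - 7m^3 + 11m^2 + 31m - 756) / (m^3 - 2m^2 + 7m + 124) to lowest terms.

Euclidean algorithm in ℚ[m]:
  m^4 - 7m^3 + 11m^2 + 31m - 756 = (m - 5)(m^3 - 2m^2 + 7m + 124) + (-6m^2 - 58m - 136)
  m^3 - 2m^2 + 7m + 124 = (-(1/6)m + 35/18)(-6m^2 - 58m - 136) + ((874/9)m + 3496/9)
  -6m^2 - 58m - 136 = (-(27/437)m - 153/437)((874/9)m + 3496/9) + (0)
Last nonzero remainder: (874/9)m + 3496/9. Dividing through by 874/9 gives the monic gcd m + 4.
Cancel m + 4 from numerator and denominator to get the reduced form.

(m^3 - 11m^2 + 55m - 189)/(m^2 - 6m + 31)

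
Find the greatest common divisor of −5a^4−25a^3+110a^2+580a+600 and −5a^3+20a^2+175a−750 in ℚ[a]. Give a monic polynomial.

a^2+a−30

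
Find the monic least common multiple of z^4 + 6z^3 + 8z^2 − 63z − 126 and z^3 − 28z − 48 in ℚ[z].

z^6 + 4z^5 − 28z^4 − 223z^3 − 192z^2 + 1764z + 3024

Euclidean algorithm in ℚ[z]:
  z^4 + 6z^3 + 8z^2 − 63z − 126 = (z + 6)(z^3 − 28z − 48) + (36z^2 + 153z + 162)
  z^3 − 28z − 48 = ((1/36)z − 17/144)(36z^2 + 153z + 162) + (−(231/16)z − 231/8)
  36z^2 + 153z + 162 = (−(192/77)z − 432/77)(−(231/16)z − 231/8) + (0)
Last nonzero remainder: −(231/16)z − 231/8. Dividing through by −231/16 gives the monic gcd z + 2.
Then lcm(f, g) = f·g / gcd(f, g); expanding and making the result monic gives the answer.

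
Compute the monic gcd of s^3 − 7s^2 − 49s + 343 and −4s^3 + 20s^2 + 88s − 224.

Euclidean algorithm in ℚ[s]:
  s^3 − 7s^2 − 49s + 343 = (−1/4)(−4s^3 + 20s^2 + 88s − 224) + (−2s^2 − 27s + 287)
  −4s^3 + 20s^2 + 88s − 224 = (2s − 37)(−2s^2 − 27s + 287) + (−1485s + 10395)
  −2s^2 − 27s + 287 = ((2/1485)s + 41/1485)(−1485s + 10395) + (0)
Last nonzero remainder: −1485s + 10395. Dividing through by −1485 gives the monic gcd s − 7.

s − 7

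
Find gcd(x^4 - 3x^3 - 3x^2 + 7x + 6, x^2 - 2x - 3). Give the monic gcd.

By polynomial division,
  x^4 - 3x^3 - 3x^2 + 7x + 6 = (x^2 - x - 2)(x^2 - 2x - 3) + (0)
The last nonzero remainder x^2 - 2x - 3 is already monic.

x^2 - 2x - 3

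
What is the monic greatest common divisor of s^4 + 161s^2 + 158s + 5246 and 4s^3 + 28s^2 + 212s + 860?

s^2 + 2s + 43

Apply the Euclidean algorithm:
  s^4 + 161s^2 + 158s + 5246 = ((1/4)s - 7/4)(4s^3 + 28s^2 + 212s + 860) + (157s^2 + 314s + 6751)
  4s^3 + 28s^2 + 212s + 860 = ((4/157)s + 20/157)(157s^2 + 314s + 6751) + (0)
Last nonzero remainder: 157s^2 + 314s + 6751. Dividing through by 157 gives the monic gcd s^2 + 2s + 43.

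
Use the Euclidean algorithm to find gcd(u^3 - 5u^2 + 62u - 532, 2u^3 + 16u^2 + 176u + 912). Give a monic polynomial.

u^2 + 2u + 76

Euclidean algorithm in ℚ[u]:
  u^3 - 5u^2 + 62u - 532 = (1/2)(2u^3 + 16u^2 + 176u + 912) + (-13u^2 - 26u - 988)
  2u^3 + 16u^2 + 176u + 912 = (-(2/13)u - 12/13)(-13u^2 - 26u - 988) + (0)
Last nonzero remainder: -13u^2 - 26u - 988. Dividing through by -13 gives the monic gcd u^2 + 2u + 76.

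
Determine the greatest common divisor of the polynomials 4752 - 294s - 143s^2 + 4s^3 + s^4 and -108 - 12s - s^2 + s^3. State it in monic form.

By polynomial division,
  s^4 + 4s^3 - 143s^2 - 294s + 4752 = (s + 5)(s^3 - s^2 - 12s - 108) + (-126s^2 - 126s + 5292)
  s^3 - s^2 - 12s - 108 = (-(1/126)s + 1/63)(-126s^2 - 126s + 5292) + (32s - 192)
  -126s^2 - 126s + 5292 = (-(63/16)s - 441/16)(32s - 192) + (0)
Last nonzero remainder: 32s - 192. Dividing through by 32 gives the monic gcd s - 6.

-6 + s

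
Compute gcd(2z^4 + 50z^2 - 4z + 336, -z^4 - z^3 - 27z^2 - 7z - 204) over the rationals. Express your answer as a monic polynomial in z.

z^2 - z + 12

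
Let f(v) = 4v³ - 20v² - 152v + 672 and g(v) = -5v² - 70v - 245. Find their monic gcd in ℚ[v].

1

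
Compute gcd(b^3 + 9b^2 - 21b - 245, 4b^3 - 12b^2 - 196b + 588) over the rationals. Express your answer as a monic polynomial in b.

Euclidean algorithm in ℚ[b]:
  b^3 + 9b^2 - 21b - 245 = (1/4)(4b^3 - 12b^2 - 196b + 588) + (12b^2 + 28b - 392)
  4b^3 - 12b^2 - 196b + 588 = ((1/3)b - 16/9)(12b^2 + 28b - 392) + (-(140/9)b - 980/9)
  12b^2 + 28b - 392 = (-(27/35)b + 18/5)(-(140/9)b - 980/9) + (0)
Last nonzero remainder: -(140/9)b - 980/9. Dividing through by -140/9 gives the monic gcd b + 7.

b + 7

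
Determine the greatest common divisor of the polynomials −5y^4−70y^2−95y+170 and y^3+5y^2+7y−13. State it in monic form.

y−1

Euclidean algorithm in ℚ[y]:
  −5y^4−70y^2−95y+170 = (−5y+25)(y^3+5y^2+7y−13) + (−160y^2−335y+495)
  y^3+5y^2+7y−13 = (−(1/160)y−93/5120)(−160y^2−335y+495) + ((4105/1024)y−4105/1024)
  −160y^2−335y+495 = (−(32768/821)y−101376/821)((4105/1024)y−4105/1024) + (0)
Last nonzero remainder: (4105/1024)y−4105/1024. Dividing through by 4105/1024 gives the monic gcd y−1.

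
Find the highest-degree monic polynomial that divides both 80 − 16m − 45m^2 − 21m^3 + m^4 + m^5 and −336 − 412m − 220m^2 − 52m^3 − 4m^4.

Apply the Euclidean algorithm:
  m^5 + m^4 − 21m^3 − 45m^2 − 16m + 80 = (−(1/4)m + 3)(−4m^4 − 52m^3 − 220m^2 − 412m − 336) + (80m^3 + 512m^2 + 1136m + 1088)
  −4m^4 − 52m^3 − 220m^2 − 412m − 336 = (−(1/20)m − 33/100)(80m^3 + 512m^2 + 1136m + 1088) + ((144/25)m^2 + (432/25)m + 576/25)
  80m^3 + 512m^2 + 1136m + 1088 = ((125/9)m + 425/9)((144/25)m^2 + (432/25)m + 576/25) + (0)
Last nonzero remainder: (144/25)m^2 + (432/25)m + 576/25. Dividing through by 144/25 gives the monic gcd m^2 + 3m + 4.

4 + 3m + m^2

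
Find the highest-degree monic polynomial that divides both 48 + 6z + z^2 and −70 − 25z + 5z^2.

Repeated division with remainder:
  z^2 + 6z + 48 = (1/5)(5z^2 − 25z − 70) + (11z + 62)
  5z^2 − 25z − 70 = ((5/11)z − 585/121)(11z + 62) + (27800/121)
  11z + 62 = ((1331/27800)z + 3751/13900)(27800/121) + (0)
The last nonzero remainder is the constant 27800/121, so the polynomials are coprime and gcd = 1.

1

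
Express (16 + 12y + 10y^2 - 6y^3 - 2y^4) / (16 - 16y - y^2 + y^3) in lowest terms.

Euclidean algorithm in ℚ[y]:
  -2y^4 - 6y^3 + 10y^2 + 12y + 16 = (-2y - 8)(y^3 - y^2 - 16y + 16) + (-30y^2 - 84y + 144)
  y^3 - y^2 - 16y + 16 = (-(1/30)y + 19/150)(-30y^2 - 84y + 144) + (-(14/25)y - 56/25)
  -30y^2 - 84y + 144 = ((375/7)y - 450/7)(-(14/25)y - 56/25) + (0)
Last nonzero remainder: -(14/25)y - 56/25. Dividing through by -14/25 gives the monic gcd y + 4.
Cancel y + 4 from numerator and denominator to get the reduced form.

(4 + 2y + 2y^2 - 2y^3)/(4 - 5y + y^2)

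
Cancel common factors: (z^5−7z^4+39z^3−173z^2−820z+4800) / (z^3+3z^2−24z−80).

(z^3−6z^2+53z−240)/(z+4)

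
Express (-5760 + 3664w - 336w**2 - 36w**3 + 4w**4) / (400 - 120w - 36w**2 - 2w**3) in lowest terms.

Repeated division with remainder:
  4w**4 - 36w**3 - 336w**2 + 3664w - 5760 = (-2w + 54)(-2w**3 - 36w**2 - 120w + 400) + (1368w**2 + 10944w - 27360)
  -2w**3 - 36w**2 - 120w + 400 = (-(1/684)w - 5/342)(1368w**2 + 10944w - 27360) + (0)
Last nonzero remainder: 1368w**2 + 10944w - 27360. Dividing through by 1368 gives the monic gcd w**2 + 8w - 20.
Cancel w**2 + 8w - 20 from numerator and denominator to get the reduced form.

(-144 + 34w - 2w**2)/(10 + w)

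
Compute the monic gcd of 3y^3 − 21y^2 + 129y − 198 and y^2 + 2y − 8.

Apply the Euclidean algorithm:
  3y^3 − 21y^2 + 129y − 198 = (3y − 27)(y^2 + 2y − 8) + (207y − 414)
  y^2 + 2y − 8 = ((1/207)y + 4/207)(207y − 414) + (0)
Last nonzero remainder: 207y − 414. Dividing through by 207 gives the monic gcd y − 2.

y − 2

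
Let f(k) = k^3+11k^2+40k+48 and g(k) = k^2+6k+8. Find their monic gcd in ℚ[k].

Apply the Euclidean algorithm:
  k^3+11k^2+40k+48 = (k+5)(k^2+6k+8) + (2k+8)
  k^2+6k+8 = ((1/2)k+1)(2k+8) + (0)
Last nonzero remainder: 2k+8. Dividing through by 2 gives the monic gcd k+4.

k+4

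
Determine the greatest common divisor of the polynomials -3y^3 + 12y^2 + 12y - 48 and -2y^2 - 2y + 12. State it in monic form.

Euclidean algorithm in ℚ[y]:
  -3y^3 + 12y^2 + 12y - 48 = ((3/2)y - 15/2)(-2y^2 - 2y + 12) + (-21y + 42)
  -2y^2 - 2y + 12 = ((2/21)y + 2/7)(-21y + 42) + (0)
Last nonzero remainder: -21y + 42. Dividing through by -21 gives the monic gcd y - 2.

y - 2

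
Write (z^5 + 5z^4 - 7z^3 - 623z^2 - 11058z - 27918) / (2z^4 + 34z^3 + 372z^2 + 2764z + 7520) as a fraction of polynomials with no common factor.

(z^3 + z^2 - 105z - 297)/(2z^2 + 26z + 80)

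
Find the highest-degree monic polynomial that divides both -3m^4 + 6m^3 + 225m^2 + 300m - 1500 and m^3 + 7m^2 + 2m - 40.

Euclidean algorithm in ℚ[m]:
  -3m^4 + 6m^3 + 225m^2 + 300m - 1500 = (-3m + 27)(m^3 + 7m^2 + 2m - 40) + (42m^2 + 126m - 420)
  m^3 + 7m^2 + 2m - 40 = ((1/42)m + 2/21)(42m^2 + 126m - 420) + (0)
Last nonzero remainder: 42m^2 + 126m - 420. Dividing through by 42 gives the monic gcd m^2 + 3m - 10.

m^2 + 3m - 10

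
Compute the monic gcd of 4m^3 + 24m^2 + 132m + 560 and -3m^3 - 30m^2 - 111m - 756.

Apply the Euclidean algorithm:
  4m^3 + 24m^2 + 132m + 560 = (-4/3)(-3m^3 - 30m^2 - 111m - 756) + (-16m^2 - 16m - 448)
  -3m^3 - 30m^2 - 111m - 756 = ((3/16)m + 27/16)(-16m^2 - 16m - 448) + (0)
Last nonzero remainder: -16m^2 - 16m - 448. Dividing through by -16 gives the monic gcd m^2 + m + 28.

m^2 + m + 28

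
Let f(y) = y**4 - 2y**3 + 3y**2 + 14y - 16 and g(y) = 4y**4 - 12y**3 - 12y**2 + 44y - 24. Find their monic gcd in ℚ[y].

y**2 + y - 2

Apply the Euclidean algorithm:
  y**4 - 2y**3 + 3y**2 + 14y - 16 = (1/4)(4y**4 - 12y**3 - 12y**2 + 44y - 24) + (y**3 + 6y**2 + 3y - 10)
  4y**4 - 12y**3 - 12y**2 + 44y - 24 = (4y - 36)(y**3 + 6y**2 + 3y - 10) + (192y**2 + 192y - 384)
  y**3 + 6y**2 + 3y - 10 = ((1/192)y + 5/192)(192y**2 + 192y - 384) + (0)
Last nonzero remainder: 192y**2 + 192y - 384. Dividing through by 192 gives the monic gcd y**2 + y - 2.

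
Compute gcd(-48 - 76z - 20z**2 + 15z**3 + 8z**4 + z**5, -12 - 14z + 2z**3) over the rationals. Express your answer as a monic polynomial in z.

Repeated division with remainder:
  z**5 + 8z**4 + 15z**3 - 20z**2 - 76z - 48 = ((1/2)z**2 + 4z + 11)(2z**3 - 14z - 12) + (42z**2 + 126z + 84)
  2z**3 - 14z - 12 = ((1/21)z - 1/7)(42z**2 + 126z + 84) + (0)
Last nonzero remainder: 42z**2 + 126z + 84. Dividing through by 42 gives the monic gcd z**2 + 3z + 2.

2 + 3z + z**2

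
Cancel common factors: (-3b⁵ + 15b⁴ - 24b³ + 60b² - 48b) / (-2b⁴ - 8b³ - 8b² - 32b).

(3b² - 15b + 12)/(2b + 8)

Repeated division with remainder:
  -3b⁵ + 15b⁴ - 24b³ + 60b² - 48b = ((3/2)b - 27/2)(-2b⁴ - 8b³ - 8b² - 32b) + (-120b³ - 480b)
  -2b⁴ - 8b³ - 8b² - 32b = ((1/60)b + 1/15)(-120b³ - 480b) + (0)
Last nonzero remainder: -120b³ - 480b. Dividing through by -120 gives the monic gcd b³ + 4b.
Cancel b³ + 4b from numerator and denominator to get the reduced form.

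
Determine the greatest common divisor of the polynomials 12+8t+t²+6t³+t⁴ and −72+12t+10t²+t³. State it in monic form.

Euclidean algorithm in ℚ[t]:
  t⁴+6t³+t²+8t+12 = (t−4)(t³+10t²+12t−72) + (29t²+128t−276)
  t³+10t²+12t−72 = ((1/29)t+162/841)(29t²+128t−276) + (−(2640/841)t−15840/841)
  29t²+128t−276 = (−(24389/2640)t+19343/1320)(−(2640/841)t−15840/841) + (0)
Last nonzero remainder: −(2640/841)t−15840/841. Dividing through by −2640/841 gives the monic gcd t+6.

6+t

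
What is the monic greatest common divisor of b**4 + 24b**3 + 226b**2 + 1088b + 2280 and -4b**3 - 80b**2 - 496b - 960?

b**2 + 16b + 60

Repeated division with remainder:
  b**4 + 24b**3 + 226b**2 + 1088b + 2280 = (-(1/4)b - 1)(-4b**3 - 80b**2 - 496b - 960) + (22b**2 + 352b + 1320)
  -4b**3 - 80b**2 - 496b - 960 = (-(2/11)b - 8/11)(22b**2 + 352b + 1320) + (0)
Last nonzero remainder: 22b**2 + 352b + 1320. Dividing through by 22 gives the monic gcd b**2 + 16b + 60.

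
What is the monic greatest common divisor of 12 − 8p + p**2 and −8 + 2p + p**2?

−2 + p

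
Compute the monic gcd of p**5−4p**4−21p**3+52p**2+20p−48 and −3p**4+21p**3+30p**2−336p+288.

Euclidean algorithm in ℚ[p]:
  p**5−4p**4−21p**3+52p**2+20p−48 = (−(1/3)p−1)(−3p**4+21p**3+30p**2−336p+288) + (10p**3−30p**2−220p+240)
  −3p**4+21p**3+30p**2−336p+288 = (−(3/10)p+6/5)(10p**3−30p**2−220p+240) + (0)
Last nonzero remainder: 10p**3−30p**2−220p+240. Dividing through by 10 gives the monic gcd p**3−3p**2−22p+24.

p**3−3p**2−22p+24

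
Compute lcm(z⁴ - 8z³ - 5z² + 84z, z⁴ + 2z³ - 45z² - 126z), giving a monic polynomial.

z⁵ - 2z⁴ - 53z³ + 54z² + 504z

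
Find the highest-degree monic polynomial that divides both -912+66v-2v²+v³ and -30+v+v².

1

Euclidean algorithm in ℚ[v]:
  v³-2v²+66v-912 = (v-3)(v²+v-30) + (99v-1002)
  v²+v-30 = ((1/99)v+367/3267)(99v-1002) + (89908/1089)
  99v-1002 = ((107811/89908)v-545589/44954)(89908/1089) + (0)
The last nonzero remainder is the constant 89908/1089, so the polynomials are coprime and gcd = 1.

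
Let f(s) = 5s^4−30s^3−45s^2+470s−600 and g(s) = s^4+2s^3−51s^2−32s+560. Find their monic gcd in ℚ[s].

Repeated division with remainder:
  5s^4−30s^3−45s^2+470s−600 = (5)(s^4+2s^3−51s^2−32s+560) + (−40s^3+210s^2+630s−3400)
  s^4+2s^3−51s^2−32s+560 = (−(1/40)s−29/160)(−40s^3+210s^2+630s−3400) + ((45/16)s^2−(45/16)s−225/4)
  −40s^3+210s^2+630s−3400 = (−(128/9)s+544/9)((45/16)s^2−(45/16)s−225/4) + (0)
Last nonzero remainder: (45/16)s^2−(45/16)s−225/4. Dividing through by 45/16 gives the monic gcd s^2−s−20.

s^2−s−20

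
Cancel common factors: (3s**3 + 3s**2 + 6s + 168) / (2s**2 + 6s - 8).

(3s**2 - 9s + 42)/(2s - 2)

Euclidean algorithm in ℚ[s]:
  3s**3 + 3s**2 + 6s + 168 = ((3/2)s - 3)(2s**2 + 6s - 8) + (36s + 144)
  2s**2 + 6s - 8 = ((1/18)s - 1/18)(36s + 144) + (0)
Last nonzero remainder: 36s + 144. Dividing through by 36 gives the monic gcd s + 4.
Cancel s + 4 from numerator and denominator to get the reduced form.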